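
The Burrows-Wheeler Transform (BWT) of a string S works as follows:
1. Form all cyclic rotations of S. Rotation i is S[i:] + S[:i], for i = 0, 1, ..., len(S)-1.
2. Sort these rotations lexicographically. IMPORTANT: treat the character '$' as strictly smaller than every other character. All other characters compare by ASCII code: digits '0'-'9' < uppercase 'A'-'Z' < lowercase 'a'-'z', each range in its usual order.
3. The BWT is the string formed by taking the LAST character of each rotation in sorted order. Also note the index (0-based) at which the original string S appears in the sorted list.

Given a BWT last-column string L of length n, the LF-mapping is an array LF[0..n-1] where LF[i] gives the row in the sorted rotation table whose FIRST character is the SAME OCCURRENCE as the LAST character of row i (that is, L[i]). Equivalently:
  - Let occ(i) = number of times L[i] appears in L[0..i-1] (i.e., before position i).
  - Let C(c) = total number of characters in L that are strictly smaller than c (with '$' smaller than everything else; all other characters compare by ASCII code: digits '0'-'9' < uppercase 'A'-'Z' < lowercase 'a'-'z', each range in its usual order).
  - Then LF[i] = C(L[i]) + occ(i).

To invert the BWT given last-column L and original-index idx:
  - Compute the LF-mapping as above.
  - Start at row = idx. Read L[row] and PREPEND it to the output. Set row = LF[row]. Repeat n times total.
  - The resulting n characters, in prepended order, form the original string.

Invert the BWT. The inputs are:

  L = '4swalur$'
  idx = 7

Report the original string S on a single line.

LF mapping: 1 5 7 2 3 6 4 0
Walk LF starting at row 7, prepending L[row]:
  step 1: row=7, L[7]='$', prepend. Next row=LF[7]=0
  step 2: row=0, L[0]='4', prepend. Next row=LF[0]=1
  step 3: row=1, L[1]='s', prepend. Next row=LF[1]=5
  step 4: row=5, L[5]='u', prepend. Next row=LF[5]=6
  step 5: row=6, L[6]='r', prepend. Next row=LF[6]=4
  step 6: row=4, L[4]='l', prepend. Next row=LF[4]=3
  step 7: row=3, L[3]='a', prepend. Next row=LF[3]=2
  step 8: row=2, L[2]='w', prepend. Next row=LF[2]=7
Reversed output: walrus4$

Answer: walrus4$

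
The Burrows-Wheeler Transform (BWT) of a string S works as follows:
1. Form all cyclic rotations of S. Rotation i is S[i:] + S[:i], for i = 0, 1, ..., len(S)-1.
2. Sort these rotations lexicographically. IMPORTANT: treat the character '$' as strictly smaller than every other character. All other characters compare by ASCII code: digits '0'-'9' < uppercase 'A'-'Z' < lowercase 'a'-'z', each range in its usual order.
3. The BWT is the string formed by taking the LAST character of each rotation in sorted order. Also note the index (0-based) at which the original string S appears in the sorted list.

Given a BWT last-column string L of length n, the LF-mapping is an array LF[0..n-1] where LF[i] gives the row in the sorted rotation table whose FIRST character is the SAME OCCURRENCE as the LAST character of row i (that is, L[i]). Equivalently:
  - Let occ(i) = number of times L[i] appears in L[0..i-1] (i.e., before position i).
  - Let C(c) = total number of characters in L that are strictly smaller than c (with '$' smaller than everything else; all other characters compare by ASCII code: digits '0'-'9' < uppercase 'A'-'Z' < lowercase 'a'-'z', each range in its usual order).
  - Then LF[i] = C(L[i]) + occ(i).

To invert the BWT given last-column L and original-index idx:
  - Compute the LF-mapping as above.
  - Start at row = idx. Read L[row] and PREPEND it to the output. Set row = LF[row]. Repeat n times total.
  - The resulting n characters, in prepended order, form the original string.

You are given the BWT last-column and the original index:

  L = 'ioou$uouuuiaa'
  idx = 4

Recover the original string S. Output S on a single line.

Answer: iuooauuoauui$

Derivation:
LF mapping: 3 5 6 8 0 9 7 10 11 12 4 1 2
Walk LF starting at row 4, prepending L[row]:
  step 1: row=4, L[4]='$', prepend. Next row=LF[4]=0
  step 2: row=0, L[0]='i', prepend. Next row=LF[0]=3
  step 3: row=3, L[3]='u', prepend. Next row=LF[3]=8
  step 4: row=8, L[8]='u', prepend. Next row=LF[8]=11
  step 5: row=11, L[11]='a', prepend. Next row=LF[11]=1
  step 6: row=1, L[1]='o', prepend. Next row=LF[1]=5
  step 7: row=5, L[5]='u', prepend. Next row=LF[5]=9
  step 8: row=9, L[9]='u', prepend. Next row=LF[9]=12
  step 9: row=12, L[12]='a', prepend. Next row=LF[12]=2
  step 10: row=2, L[2]='o', prepend. Next row=LF[2]=6
  step 11: row=6, L[6]='o', prepend. Next row=LF[6]=7
  step 12: row=7, L[7]='u', prepend. Next row=LF[7]=10
  step 13: row=10, L[10]='i', prepend. Next row=LF[10]=4
Reversed output: iuooauuoauui$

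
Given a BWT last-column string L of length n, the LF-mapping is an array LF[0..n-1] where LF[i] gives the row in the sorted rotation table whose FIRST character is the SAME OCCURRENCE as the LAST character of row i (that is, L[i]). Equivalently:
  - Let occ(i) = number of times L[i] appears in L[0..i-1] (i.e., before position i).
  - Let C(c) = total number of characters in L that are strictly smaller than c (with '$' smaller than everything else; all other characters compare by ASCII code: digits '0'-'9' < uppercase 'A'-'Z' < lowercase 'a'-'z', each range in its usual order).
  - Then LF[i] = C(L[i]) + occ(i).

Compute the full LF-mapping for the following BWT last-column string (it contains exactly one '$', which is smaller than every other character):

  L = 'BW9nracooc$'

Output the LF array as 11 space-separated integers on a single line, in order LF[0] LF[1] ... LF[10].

Answer: 2 3 1 7 10 4 5 8 9 6 0

Derivation:
Char counts: '$':1, '9':1, 'B':1, 'W':1, 'a':1, 'c':2, 'n':1, 'o':2, 'r':1
C (first-col start): C('$')=0, C('9')=1, C('B')=2, C('W')=3, C('a')=4, C('c')=5, C('n')=7, C('o')=8, C('r')=10
L[0]='B': occ=0, LF[0]=C('B')+0=2+0=2
L[1]='W': occ=0, LF[1]=C('W')+0=3+0=3
L[2]='9': occ=0, LF[2]=C('9')+0=1+0=1
L[3]='n': occ=0, LF[3]=C('n')+0=7+0=7
L[4]='r': occ=0, LF[4]=C('r')+0=10+0=10
L[5]='a': occ=0, LF[5]=C('a')+0=4+0=4
L[6]='c': occ=0, LF[6]=C('c')+0=5+0=5
L[7]='o': occ=0, LF[7]=C('o')+0=8+0=8
L[8]='o': occ=1, LF[8]=C('o')+1=8+1=9
L[9]='c': occ=1, LF[9]=C('c')+1=5+1=6
L[10]='$': occ=0, LF[10]=C('$')+0=0+0=0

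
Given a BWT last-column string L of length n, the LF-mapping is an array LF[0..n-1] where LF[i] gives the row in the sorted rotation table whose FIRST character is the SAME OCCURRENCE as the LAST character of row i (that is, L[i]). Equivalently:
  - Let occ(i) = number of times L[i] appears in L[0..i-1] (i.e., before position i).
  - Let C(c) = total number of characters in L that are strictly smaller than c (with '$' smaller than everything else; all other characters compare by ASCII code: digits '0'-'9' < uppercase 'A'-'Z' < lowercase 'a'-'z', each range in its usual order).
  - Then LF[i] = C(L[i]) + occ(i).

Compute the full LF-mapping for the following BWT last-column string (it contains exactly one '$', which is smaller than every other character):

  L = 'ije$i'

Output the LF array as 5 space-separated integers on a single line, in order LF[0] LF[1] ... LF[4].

Char counts: '$':1, 'e':1, 'i':2, 'j':1
C (first-col start): C('$')=0, C('e')=1, C('i')=2, C('j')=4
L[0]='i': occ=0, LF[0]=C('i')+0=2+0=2
L[1]='j': occ=0, LF[1]=C('j')+0=4+0=4
L[2]='e': occ=0, LF[2]=C('e')+0=1+0=1
L[3]='$': occ=0, LF[3]=C('$')+0=0+0=0
L[4]='i': occ=1, LF[4]=C('i')+1=2+1=3

Answer: 2 4 1 0 3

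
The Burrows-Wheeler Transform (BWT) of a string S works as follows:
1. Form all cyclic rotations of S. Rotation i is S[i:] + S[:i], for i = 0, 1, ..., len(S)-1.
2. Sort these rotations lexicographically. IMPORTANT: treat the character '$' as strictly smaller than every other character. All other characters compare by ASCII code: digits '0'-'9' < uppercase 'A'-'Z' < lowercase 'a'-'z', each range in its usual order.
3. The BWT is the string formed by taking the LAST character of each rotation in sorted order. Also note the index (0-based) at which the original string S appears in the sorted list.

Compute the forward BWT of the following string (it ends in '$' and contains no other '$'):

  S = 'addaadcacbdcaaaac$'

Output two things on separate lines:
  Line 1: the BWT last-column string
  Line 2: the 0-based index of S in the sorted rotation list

Answer: ccaadaca$caddadbaa
8

Derivation:
All 18 rotations (rotation i = S[i:]+S[:i]):
  rot[0] = addaadcacbdcaaaac$
  rot[1] = ddaadcacbdcaaaac$a
  rot[2] = daadcacbdcaaaac$ad
  rot[3] = aadcacbdcaaaac$add
  rot[4] = adcacbdcaaaac$adda
  rot[5] = dcacbdcaaaac$addaa
  rot[6] = cacbdcaaaac$addaad
  rot[7] = acbdcaaaac$addaadc
  rot[8] = cbdcaaaac$addaadca
  rot[9] = bdcaaaac$addaadcac
  rot[10] = dcaaaac$addaadcacb
  rot[11] = caaaac$addaadcacbd
  rot[12] = aaaac$addaadcacbdc
  rot[13] = aaac$addaadcacbdca
  rot[14] = aac$addaadcacbdcaa
  rot[15] = ac$addaadcacbdcaaa
  rot[16] = c$addaadcacbdcaaaa
  rot[17] = $addaadcacbdcaaaac
Sorted (with $ < everything):
  sorted[0] = $addaadcacbdcaaaac  (last char: 'c')
  sorted[1] = aaaac$addaadcacbdc  (last char: 'c')
  sorted[2] = aaac$addaadcacbdca  (last char: 'a')
  sorted[3] = aac$addaadcacbdcaa  (last char: 'a')
  sorted[4] = aadcacbdcaaaac$add  (last char: 'd')
  sorted[5] = ac$addaadcacbdcaaa  (last char: 'a')
  sorted[6] = acbdcaaaac$addaadc  (last char: 'c')
  sorted[7] = adcacbdcaaaac$adda  (last char: 'a')
  sorted[8] = addaadcacbdcaaaac$  (last char: '$')
  sorted[9] = bdcaaaac$addaadcac  (last char: 'c')
  sorted[10] = c$addaadcacbdcaaaa  (last char: 'a')
  sorted[11] = caaaac$addaadcacbd  (last char: 'd')
  sorted[12] = cacbdcaaaac$addaad  (last char: 'd')
  sorted[13] = cbdcaaaac$addaadca  (last char: 'a')
  sorted[14] = daadcacbdcaaaac$ad  (last char: 'd')
  sorted[15] = dcaaaac$addaadcacb  (last char: 'b')
  sorted[16] = dcacbdcaaaac$addaa  (last char: 'a')
  sorted[17] = ddaadcacbdcaaaac$a  (last char: 'a')
Last column: ccaadaca$caddadbaa
Original string S is at sorted index 8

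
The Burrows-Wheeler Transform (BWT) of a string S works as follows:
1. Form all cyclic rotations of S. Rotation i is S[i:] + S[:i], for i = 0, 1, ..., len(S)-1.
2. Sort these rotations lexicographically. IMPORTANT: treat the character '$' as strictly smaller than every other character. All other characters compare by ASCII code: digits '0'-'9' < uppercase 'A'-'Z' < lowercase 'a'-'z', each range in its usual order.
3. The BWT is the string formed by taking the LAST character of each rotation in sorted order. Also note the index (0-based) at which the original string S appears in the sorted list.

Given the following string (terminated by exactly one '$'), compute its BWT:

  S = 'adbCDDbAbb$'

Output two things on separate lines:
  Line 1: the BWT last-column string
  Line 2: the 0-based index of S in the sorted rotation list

Answer: bbbCD$bDdAa
5

Derivation:
All 11 rotations (rotation i = S[i:]+S[:i]):
  rot[0] = adbCDDbAbb$
  rot[1] = dbCDDbAbb$a
  rot[2] = bCDDbAbb$ad
  rot[3] = CDDbAbb$adb
  rot[4] = DDbAbb$adbC
  rot[5] = DbAbb$adbCD
  rot[6] = bAbb$adbCDD
  rot[7] = Abb$adbCDDb
  rot[8] = bb$adbCDDbA
  rot[9] = b$adbCDDbAb
  rot[10] = $adbCDDbAbb
Sorted (with $ < everything):
  sorted[0] = $adbCDDbAbb  (last char: 'b')
  sorted[1] = Abb$adbCDDb  (last char: 'b')
  sorted[2] = CDDbAbb$adb  (last char: 'b')
  sorted[3] = DDbAbb$adbC  (last char: 'C')
  sorted[4] = DbAbb$adbCD  (last char: 'D')
  sorted[5] = adbCDDbAbb$  (last char: '$')
  sorted[6] = b$adbCDDbAb  (last char: 'b')
  sorted[7] = bAbb$adbCDD  (last char: 'D')
  sorted[8] = bCDDbAbb$ad  (last char: 'd')
  sorted[9] = bb$adbCDDbA  (last char: 'A')
  sorted[10] = dbCDDbAbb$a  (last char: 'a')
Last column: bbbCD$bDdAa
Original string S is at sorted index 5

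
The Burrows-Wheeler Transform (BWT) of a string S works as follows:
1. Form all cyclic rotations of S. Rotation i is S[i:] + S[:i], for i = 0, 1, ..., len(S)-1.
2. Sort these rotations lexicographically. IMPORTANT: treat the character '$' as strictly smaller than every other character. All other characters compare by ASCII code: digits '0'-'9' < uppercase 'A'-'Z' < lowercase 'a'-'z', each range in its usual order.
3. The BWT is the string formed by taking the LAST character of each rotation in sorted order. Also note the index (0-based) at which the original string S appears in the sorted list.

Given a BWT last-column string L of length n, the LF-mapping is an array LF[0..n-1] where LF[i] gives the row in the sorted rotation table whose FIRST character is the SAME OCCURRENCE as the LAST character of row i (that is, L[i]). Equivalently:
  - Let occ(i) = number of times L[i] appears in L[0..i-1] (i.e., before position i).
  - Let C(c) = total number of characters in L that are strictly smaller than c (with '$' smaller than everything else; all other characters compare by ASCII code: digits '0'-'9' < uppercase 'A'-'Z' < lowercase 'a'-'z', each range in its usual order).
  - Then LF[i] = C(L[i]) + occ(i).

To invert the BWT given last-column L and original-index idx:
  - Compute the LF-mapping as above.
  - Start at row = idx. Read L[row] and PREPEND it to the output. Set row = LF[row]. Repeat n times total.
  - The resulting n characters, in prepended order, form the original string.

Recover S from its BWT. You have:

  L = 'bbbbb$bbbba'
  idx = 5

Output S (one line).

Answer: bbabbbbbbb$

Derivation:
LF mapping: 2 3 4 5 6 0 7 8 9 10 1
Walk LF starting at row 5, prepending L[row]:
  step 1: row=5, L[5]='$', prepend. Next row=LF[5]=0
  step 2: row=0, L[0]='b', prepend. Next row=LF[0]=2
  step 3: row=2, L[2]='b', prepend. Next row=LF[2]=4
  step 4: row=4, L[4]='b', prepend. Next row=LF[4]=6
  step 5: row=6, L[6]='b', prepend. Next row=LF[6]=7
  step 6: row=7, L[7]='b', prepend. Next row=LF[7]=8
  step 7: row=8, L[8]='b', prepend. Next row=LF[8]=9
  step 8: row=9, L[9]='b', prepend. Next row=LF[9]=10
  step 9: row=10, L[10]='a', prepend. Next row=LF[10]=1
  step 10: row=1, L[1]='b', prepend. Next row=LF[1]=3
  step 11: row=3, L[3]='b', prepend. Next row=LF[3]=5
Reversed output: bbabbbbbbb$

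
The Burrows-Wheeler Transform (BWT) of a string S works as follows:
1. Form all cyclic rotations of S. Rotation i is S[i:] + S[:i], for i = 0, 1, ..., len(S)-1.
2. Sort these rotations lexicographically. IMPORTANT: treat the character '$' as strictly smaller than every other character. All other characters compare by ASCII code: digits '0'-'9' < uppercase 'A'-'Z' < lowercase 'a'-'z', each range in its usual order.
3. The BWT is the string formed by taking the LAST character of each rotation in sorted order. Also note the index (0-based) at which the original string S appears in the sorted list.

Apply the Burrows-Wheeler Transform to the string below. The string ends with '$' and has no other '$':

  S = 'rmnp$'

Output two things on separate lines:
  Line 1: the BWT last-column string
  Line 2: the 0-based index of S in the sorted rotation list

All 5 rotations (rotation i = S[i:]+S[:i]):
  rot[0] = rmnp$
  rot[1] = mnp$r
  rot[2] = np$rm
  rot[3] = p$rmn
  rot[4] = $rmnp
Sorted (with $ < everything):
  sorted[0] = $rmnp  (last char: 'p')
  sorted[1] = mnp$r  (last char: 'r')
  sorted[2] = np$rm  (last char: 'm')
  sorted[3] = p$rmn  (last char: 'n')
  sorted[4] = rmnp$  (last char: '$')
Last column: prmn$
Original string S is at sorted index 4

Answer: prmn$
4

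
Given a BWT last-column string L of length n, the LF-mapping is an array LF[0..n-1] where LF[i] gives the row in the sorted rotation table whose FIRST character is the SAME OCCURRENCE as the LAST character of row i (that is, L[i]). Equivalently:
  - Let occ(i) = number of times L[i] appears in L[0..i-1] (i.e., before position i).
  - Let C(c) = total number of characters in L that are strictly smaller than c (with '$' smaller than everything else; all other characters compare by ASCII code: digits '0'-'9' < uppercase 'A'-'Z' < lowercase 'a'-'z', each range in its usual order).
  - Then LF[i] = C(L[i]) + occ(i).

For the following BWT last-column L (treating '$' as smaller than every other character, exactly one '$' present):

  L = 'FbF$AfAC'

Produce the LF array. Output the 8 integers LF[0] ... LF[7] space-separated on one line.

Char counts: '$':1, 'A':2, 'C':1, 'F':2, 'b':1, 'f':1
C (first-col start): C('$')=0, C('A')=1, C('C')=3, C('F')=4, C('b')=6, C('f')=7
L[0]='F': occ=0, LF[0]=C('F')+0=4+0=4
L[1]='b': occ=0, LF[1]=C('b')+0=6+0=6
L[2]='F': occ=1, LF[2]=C('F')+1=4+1=5
L[3]='$': occ=0, LF[3]=C('$')+0=0+0=0
L[4]='A': occ=0, LF[4]=C('A')+0=1+0=1
L[5]='f': occ=0, LF[5]=C('f')+0=7+0=7
L[6]='A': occ=1, LF[6]=C('A')+1=1+1=2
L[7]='C': occ=0, LF[7]=C('C')+0=3+0=3

Answer: 4 6 5 0 1 7 2 3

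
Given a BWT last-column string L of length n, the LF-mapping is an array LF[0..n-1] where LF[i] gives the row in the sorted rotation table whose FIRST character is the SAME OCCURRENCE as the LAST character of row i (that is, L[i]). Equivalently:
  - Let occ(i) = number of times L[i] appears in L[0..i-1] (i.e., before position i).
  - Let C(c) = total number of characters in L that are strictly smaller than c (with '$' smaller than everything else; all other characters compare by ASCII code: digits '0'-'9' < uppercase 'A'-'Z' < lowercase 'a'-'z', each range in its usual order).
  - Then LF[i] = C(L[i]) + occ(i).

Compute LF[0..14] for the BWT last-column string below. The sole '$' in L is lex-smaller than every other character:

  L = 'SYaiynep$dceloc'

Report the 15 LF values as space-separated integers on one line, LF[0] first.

Answer: 1 2 3 9 14 11 7 13 0 6 4 8 10 12 5

Derivation:
Char counts: '$':1, 'S':1, 'Y':1, 'a':1, 'c':2, 'd':1, 'e':2, 'i':1, 'l':1, 'n':1, 'o':1, 'p':1, 'y':1
C (first-col start): C('$')=0, C('S')=1, C('Y')=2, C('a')=3, C('c')=4, C('d')=6, C('e')=7, C('i')=9, C('l')=10, C('n')=11, C('o')=12, C('p')=13, C('y')=14
L[0]='S': occ=0, LF[0]=C('S')+0=1+0=1
L[1]='Y': occ=0, LF[1]=C('Y')+0=2+0=2
L[2]='a': occ=0, LF[2]=C('a')+0=3+0=3
L[3]='i': occ=0, LF[3]=C('i')+0=9+0=9
L[4]='y': occ=0, LF[4]=C('y')+0=14+0=14
L[5]='n': occ=0, LF[5]=C('n')+0=11+0=11
L[6]='e': occ=0, LF[6]=C('e')+0=7+0=7
L[7]='p': occ=0, LF[7]=C('p')+0=13+0=13
L[8]='$': occ=0, LF[8]=C('$')+0=0+0=0
L[9]='d': occ=0, LF[9]=C('d')+0=6+0=6
L[10]='c': occ=0, LF[10]=C('c')+0=4+0=4
L[11]='e': occ=1, LF[11]=C('e')+1=7+1=8
L[12]='l': occ=0, LF[12]=C('l')+0=10+0=10
L[13]='o': occ=0, LF[13]=C('o')+0=12+0=12
L[14]='c': occ=1, LF[14]=C('c')+1=4+1=5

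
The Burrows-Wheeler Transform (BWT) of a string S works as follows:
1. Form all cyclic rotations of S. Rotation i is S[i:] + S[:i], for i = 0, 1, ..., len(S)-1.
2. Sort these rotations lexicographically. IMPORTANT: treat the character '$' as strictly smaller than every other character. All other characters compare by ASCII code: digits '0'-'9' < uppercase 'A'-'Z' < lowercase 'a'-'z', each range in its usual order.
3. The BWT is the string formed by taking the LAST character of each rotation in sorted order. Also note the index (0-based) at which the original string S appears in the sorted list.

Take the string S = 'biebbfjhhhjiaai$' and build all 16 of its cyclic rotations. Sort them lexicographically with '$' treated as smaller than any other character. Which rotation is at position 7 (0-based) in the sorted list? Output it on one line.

Answer: fjhhhjiaai$biebb

Derivation:
All 16 rotations (rotation i = S[i:]+S[:i]):
  rot[0] = biebbfjhhhjiaai$
  rot[1] = iebbfjhhhjiaai$b
  rot[2] = ebbfjhhhjiaai$bi
  rot[3] = bbfjhhhjiaai$bie
  rot[4] = bfjhhhjiaai$bieb
  rot[5] = fjhhhjiaai$biebb
  rot[6] = jhhhjiaai$biebbf
  rot[7] = hhhjiaai$biebbfj
  rot[8] = hhjiaai$biebbfjh
  rot[9] = hjiaai$biebbfjhh
  rot[10] = jiaai$biebbfjhhh
  rot[11] = iaai$biebbfjhhhj
  rot[12] = aai$biebbfjhhhji
  rot[13] = ai$biebbfjhhhjia
  rot[14] = i$biebbfjhhhjiaa
  rot[15] = $biebbfjhhhjiaai
Sorted (with $ < everything):
  sorted[0] = $biebbfjhhhjiaai
  sorted[1] = aai$biebbfjhhhji
  sorted[2] = ai$biebbfjhhhjia
  sorted[3] = bbfjhhhjiaai$bie
  sorted[4] = bfjhhhjiaai$bieb
  sorted[5] = biebbfjhhhjiaai$
  sorted[6] = ebbfjhhhjiaai$bi
  sorted[7] = fjhhhjiaai$biebb
  sorted[8] = hhhjiaai$biebbfj
  sorted[9] = hhjiaai$biebbfjh
  sorted[10] = hjiaai$biebbfjhh
  sorted[11] = i$biebbfjhhhjiaa
  sorted[12] = iaai$biebbfjhhhj
  sorted[13] = iebbfjhhhjiaai$b
  sorted[14] = jhhhjiaai$biebbf
  sorted[15] = jiaai$biebbfjhhh
sorted[7] = fjhhhjiaai$biebb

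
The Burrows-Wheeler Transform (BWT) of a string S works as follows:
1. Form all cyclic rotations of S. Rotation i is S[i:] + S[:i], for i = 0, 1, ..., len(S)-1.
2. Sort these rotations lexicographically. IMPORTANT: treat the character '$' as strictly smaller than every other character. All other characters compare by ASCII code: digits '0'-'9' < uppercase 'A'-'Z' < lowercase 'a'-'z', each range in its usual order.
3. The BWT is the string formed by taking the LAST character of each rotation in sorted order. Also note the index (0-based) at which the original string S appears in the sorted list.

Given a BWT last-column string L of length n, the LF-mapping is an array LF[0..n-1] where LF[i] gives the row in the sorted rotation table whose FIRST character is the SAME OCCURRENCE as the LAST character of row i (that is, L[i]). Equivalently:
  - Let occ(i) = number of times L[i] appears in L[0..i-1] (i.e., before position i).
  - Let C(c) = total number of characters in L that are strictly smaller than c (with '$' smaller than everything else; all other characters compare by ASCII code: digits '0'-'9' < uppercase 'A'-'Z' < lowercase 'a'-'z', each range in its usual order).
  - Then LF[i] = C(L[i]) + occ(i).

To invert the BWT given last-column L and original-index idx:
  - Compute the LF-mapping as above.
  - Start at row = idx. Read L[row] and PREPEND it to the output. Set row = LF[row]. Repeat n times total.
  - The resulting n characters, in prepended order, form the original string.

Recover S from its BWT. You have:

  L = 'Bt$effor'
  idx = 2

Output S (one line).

LF mapping: 1 7 0 2 3 4 5 6
Walk LF starting at row 2, prepending L[row]:
  step 1: row=2, L[2]='$', prepend. Next row=LF[2]=0
  step 2: row=0, L[0]='B', prepend. Next row=LF[0]=1
  step 3: row=1, L[1]='t', prepend. Next row=LF[1]=7
  step 4: row=7, L[7]='r', prepend. Next row=LF[7]=6
  step 5: row=6, L[6]='o', prepend. Next row=LF[6]=5
  step 6: row=5, L[5]='f', prepend. Next row=LF[5]=4
  step 7: row=4, L[4]='f', prepend. Next row=LF[4]=3
  step 8: row=3, L[3]='e', prepend. Next row=LF[3]=2
Reversed output: effortB$

Answer: effortB$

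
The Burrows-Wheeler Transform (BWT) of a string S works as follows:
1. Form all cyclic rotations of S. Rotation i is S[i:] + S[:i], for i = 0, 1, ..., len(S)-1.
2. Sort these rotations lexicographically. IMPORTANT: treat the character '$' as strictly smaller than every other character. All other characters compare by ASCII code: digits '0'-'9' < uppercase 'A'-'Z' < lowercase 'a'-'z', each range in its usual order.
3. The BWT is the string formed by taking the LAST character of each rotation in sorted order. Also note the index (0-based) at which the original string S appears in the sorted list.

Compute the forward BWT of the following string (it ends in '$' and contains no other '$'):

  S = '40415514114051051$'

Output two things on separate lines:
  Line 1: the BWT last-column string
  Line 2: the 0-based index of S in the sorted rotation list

Answer: 1414554154$1100051
10

Derivation:
All 18 rotations (rotation i = S[i:]+S[:i]):
  rot[0] = 40415514114051051$
  rot[1] = 0415514114051051$4
  rot[2] = 415514114051051$40
  rot[3] = 15514114051051$404
  rot[4] = 5514114051051$4041
  rot[5] = 514114051051$40415
  rot[6] = 14114051051$404155
  rot[7] = 4114051051$4041551
  rot[8] = 114051051$40415514
  rot[9] = 14051051$404155141
  rot[10] = 4051051$4041551411
  rot[11] = 051051$40415514114
  rot[12] = 51051$404155141140
  rot[13] = 1051$4041551411405
  rot[14] = 051$40415514114051
  rot[15] = 51$404155141140510
  rot[16] = 1$4041551411405105
  rot[17] = $40415514114051051
Sorted (with $ < everything):
  sorted[0] = $40415514114051051  (last char: '1')
  sorted[1] = 0415514114051051$4  (last char: '4')
  sorted[2] = 051$40415514114051  (last char: '1')
  sorted[3] = 051051$40415514114  (last char: '4')
  sorted[4] = 1$4041551411405105  (last char: '5')
  sorted[5] = 1051$4041551411405  (last char: '5')
  sorted[6] = 114051051$40415514  (last char: '4')
  sorted[7] = 14051051$404155141  (last char: '1')
  sorted[8] = 14114051051$404155  (last char: '5')
  sorted[9] = 15514114051051$404  (last char: '4')
  sorted[10] = 40415514114051051$  (last char: '$')
  sorted[11] = 4051051$4041551411  (last char: '1')
  sorted[12] = 4114051051$4041551  (last char: '1')
  sorted[13] = 415514114051051$40  (last char: '0')
  sorted[14] = 51$404155141140510  (last char: '0')
  sorted[15] = 51051$404155141140  (last char: '0')
  sorted[16] = 514114051051$40415  (last char: '5')
  sorted[17] = 5514114051051$4041  (last char: '1')
Last column: 1414554154$1100051
Original string S is at sorted index 10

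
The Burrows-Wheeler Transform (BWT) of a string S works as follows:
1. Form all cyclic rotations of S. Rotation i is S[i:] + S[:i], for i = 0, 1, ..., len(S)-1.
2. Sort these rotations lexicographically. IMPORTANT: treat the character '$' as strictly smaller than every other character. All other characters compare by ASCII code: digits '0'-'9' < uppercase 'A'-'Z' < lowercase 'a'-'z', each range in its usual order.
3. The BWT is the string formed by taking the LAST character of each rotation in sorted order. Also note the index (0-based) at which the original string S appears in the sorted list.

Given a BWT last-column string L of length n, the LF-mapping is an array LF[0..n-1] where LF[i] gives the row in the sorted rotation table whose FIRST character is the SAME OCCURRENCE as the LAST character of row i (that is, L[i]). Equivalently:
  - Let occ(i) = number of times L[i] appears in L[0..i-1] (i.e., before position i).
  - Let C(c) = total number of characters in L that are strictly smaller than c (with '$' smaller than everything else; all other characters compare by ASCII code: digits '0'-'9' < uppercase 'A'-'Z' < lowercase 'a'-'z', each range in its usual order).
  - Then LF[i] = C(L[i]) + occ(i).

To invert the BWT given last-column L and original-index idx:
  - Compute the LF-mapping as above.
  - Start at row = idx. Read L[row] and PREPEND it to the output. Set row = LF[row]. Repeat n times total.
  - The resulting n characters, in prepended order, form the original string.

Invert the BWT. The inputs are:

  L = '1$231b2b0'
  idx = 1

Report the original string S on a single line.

LF mapping: 2 0 4 6 3 7 5 8 1
Walk LF starting at row 1, prepending L[row]:
  step 1: row=1, L[1]='$', prepend. Next row=LF[1]=0
  step 2: row=0, L[0]='1', prepend. Next row=LF[0]=2
  step 3: row=2, L[2]='2', prepend. Next row=LF[2]=4
  step 4: row=4, L[4]='1', prepend. Next row=LF[4]=3
  step 5: row=3, L[3]='3', prepend. Next row=LF[3]=6
  step 6: row=6, L[6]='2', prepend. Next row=LF[6]=5
  step 7: row=5, L[5]='b', prepend. Next row=LF[5]=7
  step 8: row=7, L[7]='b', prepend. Next row=LF[7]=8
  step 9: row=8, L[8]='0', prepend. Next row=LF[8]=1
Reversed output: 0bb23121$

Answer: 0bb23121$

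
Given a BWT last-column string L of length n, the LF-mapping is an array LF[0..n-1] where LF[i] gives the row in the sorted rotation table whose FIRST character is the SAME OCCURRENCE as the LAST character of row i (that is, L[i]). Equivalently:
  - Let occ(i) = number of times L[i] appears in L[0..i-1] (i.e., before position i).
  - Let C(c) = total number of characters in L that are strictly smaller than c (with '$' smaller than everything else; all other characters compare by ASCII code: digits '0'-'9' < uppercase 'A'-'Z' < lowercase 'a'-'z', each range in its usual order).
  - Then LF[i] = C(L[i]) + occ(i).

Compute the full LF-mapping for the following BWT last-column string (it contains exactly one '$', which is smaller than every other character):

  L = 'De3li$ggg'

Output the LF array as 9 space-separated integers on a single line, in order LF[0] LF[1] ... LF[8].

Char counts: '$':1, '3':1, 'D':1, 'e':1, 'g':3, 'i':1, 'l':1
C (first-col start): C('$')=0, C('3')=1, C('D')=2, C('e')=3, C('g')=4, C('i')=7, C('l')=8
L[0]='D': occ=0, LF[0]=C('D')+0=2+0=2
L[1]='e': occ=0, LF[1]=C('e')+0=3+0=3
L[2]='3': occ=0, LF[2]=C('3')+0=1+0=1
L[3]='l': occ=0, LF[3]=C('l')+0=8+0=8
L[4]='i': occ=0, LF[4]=C('i')+0=7+0=7
L[5]='$': occ=0, LF[5]=C('$')+0=0+0=0
L[6]='g': occ=0, LF[6]=C('g')+0=4+0=4
L[7]='g': occ=1, LF[7]=C('g')+1=4+1=5
L[8]='g': occ=2, LF[8]=C('g')+2=4+2=6

Answer: 2 3 1 8 7 0 4 5 6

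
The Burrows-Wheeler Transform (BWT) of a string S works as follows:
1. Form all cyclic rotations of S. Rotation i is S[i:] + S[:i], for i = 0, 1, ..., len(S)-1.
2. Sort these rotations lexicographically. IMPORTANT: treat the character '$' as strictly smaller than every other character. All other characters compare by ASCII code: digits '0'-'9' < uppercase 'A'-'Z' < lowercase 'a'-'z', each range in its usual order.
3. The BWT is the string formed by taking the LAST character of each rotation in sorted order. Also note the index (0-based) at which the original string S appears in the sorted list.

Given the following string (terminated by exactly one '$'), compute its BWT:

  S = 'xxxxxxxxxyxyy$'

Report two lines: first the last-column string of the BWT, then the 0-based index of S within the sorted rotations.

Answer: y$xxxxxxxxyyxx
1

Derivation:
All 14 rotations (rotation i = S[i:]+S[:i]):
  rot[0] = xxxxxxxxxyxyy$
  rot[1] = xxxxxxxxyxyy$x
  rot[2] = xxxxxxxyxyy$xx
  rot[3] = xxxxxxyxyy$xxx
  rot[4] = xxxxxyxyy$xxxx
  rot[5] = xxxxyxyy$xxxxx
  rot[6] = xxxyxyy$xxxxxx
  rot[7] = xxyxyy$xxxxxxx
  rot[8] = xyxyy$xxxxxxxx
  rot[9] = yxyy$xxxxxxxxx
  rot[10] = xyy$xxxxxxxxxy
  rot[11] = yy$xxxxxxxxxyx
  rot[12] = y$xxxxxxxxxyxy
  rot[13] = $xxxxxxxxxyxyy
Sorted (with $ < everything):
  sorted[0] = $xxxxxxxxxyxyy  (last char: 'y')
  sorted[1] = xxxxxxxxxyxyy$  (last char: '$')
  sorted[2] = xxxxxxxxyxyy$x  (last char: 'x')
  sorted[3] = xxxxxxxyxyy$xx  (last char: 'x')
  sorted[4] = xxxxxxyxyy$xxx  (last char: 'x')
  sorted[5] = xxxxxyxyy$xxxx  (last char: 'x')
  sorted[6] = xxxxyxyy$xxxxx  (last char: 'x')
  sorted[7] = xxxyxyy$xxxxxx  (last char: 'x')
  sorted[8] = xxyxyy$xxxxxxx  (last char: 'x')
  sorted[9] = xyxyy$xxxxxxxx  (last char: 'x')
  sorted[10] = xyy$xxxxxxxxxy  (last char: 'y')
  sorted[11] = y$xxxxxxxxxyxy  (last char: 'y')
  sorted[12] = yxyy$xxxxxxxxx  (last char: 'x')
  sorted[13] = yy$xxxxxxxxxyx  (last char: 'x')
Last column: y$xxxxxxxxyyxx
Original string S is at sorted index 1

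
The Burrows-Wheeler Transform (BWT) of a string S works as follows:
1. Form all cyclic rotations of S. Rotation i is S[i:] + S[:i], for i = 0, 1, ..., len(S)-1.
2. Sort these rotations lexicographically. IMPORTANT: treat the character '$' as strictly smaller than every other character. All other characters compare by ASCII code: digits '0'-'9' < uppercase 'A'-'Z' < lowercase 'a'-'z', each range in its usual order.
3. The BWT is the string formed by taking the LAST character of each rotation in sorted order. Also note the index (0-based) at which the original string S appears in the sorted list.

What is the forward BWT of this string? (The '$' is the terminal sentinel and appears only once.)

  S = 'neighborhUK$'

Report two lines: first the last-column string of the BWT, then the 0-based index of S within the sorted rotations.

All 12 rotations (rotation i = S[i:]+S[:i]):
  rot[0] = neighborhUK$
  rot[1] = eighborhUK$n
  rot[2] = ighborhUK$ne
  rot[3] = ghborhUK$nei
  rot[4] = hborhUK$neig
  rot[5] = borhUK$neigh
  rot[6] = orhUK$neighb
  rot[7] = rhUK$neighbo
  rot[8] = hUK$neighbor
  rot[9] = UK$neighborh
  rot[10] = K$neighborhU
  rot[11] = $neighborhUK
Sorted (with $ < everything):
  sorted[0] = $neighborhUK  (last char: 'K')
  sorted[1] = K$neighborhU  (last char: 'U')
  sorted[2] = UK$neighborh  (last char: 'h')
  sorted[3] = borhUK$neigh  (last char: 'h')
  sorted[4] = eighborhUK$n  (last char: 'n')
  sorted[5] = ghborhUK$nei  (last char: 'i')
  sorted[6] = hUK$neighbor  (last char: 'r')
  sorted[7] = hborhUK$neig  (last char: 'g')
  sorted[8] = ighborhUK$ne  (last char: 'e')
  sorted[9] = neighborhUK$  (last char: '$')
  sorted[10] = orhUK$neighb  (last char: 'b')
  sorted[11] = rhUK$neighbo  (last char: 'o')
Last column: KUhhnirge$bo
Original string S is at sorted index 9

Answer: KUhhnirge$bo
9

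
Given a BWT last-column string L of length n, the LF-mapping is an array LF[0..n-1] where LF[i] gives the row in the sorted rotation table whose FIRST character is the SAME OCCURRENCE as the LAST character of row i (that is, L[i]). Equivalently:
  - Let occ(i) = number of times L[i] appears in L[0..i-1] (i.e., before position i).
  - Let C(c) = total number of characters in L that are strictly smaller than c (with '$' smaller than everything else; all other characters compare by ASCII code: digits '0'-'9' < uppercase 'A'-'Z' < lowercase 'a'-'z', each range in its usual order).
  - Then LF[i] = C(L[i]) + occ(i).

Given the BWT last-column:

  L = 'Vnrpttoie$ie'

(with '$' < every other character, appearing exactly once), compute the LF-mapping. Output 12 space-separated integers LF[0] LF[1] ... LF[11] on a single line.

Answer: 1 6 9 8 10 11 7 4 2 0 5 3

Derivation:
Char counts: '$':1, 'V':1, 'e':2, 'i':2, 'n':1, 'o':1, 'p':1, 'r':1, 't':2
C (first-col start): C('$')=0, C('V')=1, C('e')=2, C('i')=4, C('n')=6, C('o')=7, C('p')=8, C('r')=9, C('t')=10
L[0]='V': occ=0, LF[0]=C('V')+0=1+0=1
L[1]='n': occ=0, LF[1]=C('n')+0=6+0=6
L[2]='r': occ=0, LF[2]=C('r')+0=9+0=9
L[3]='p': occ=0, LF[3]=C('p')+0=8+0=8
L[4]='t': occ=0, LF[4]=C('t')+0=10+0=10
L[5]='t': occ=1, LF[5]=C('t')+1=10+1=11
L[6]='o': occ=0, LF[6]=C('o')+0=7+0=7
L[7]='i': occ=0, LF[7]=C('i')+0=4+0=4
L[8]='e': occ=0, LF[8]=C('e')+0=2+0=2
L[9]='$': occ=0, LF[9]=C('$')+0=0+0=0
L[10]='i': occ=1, LF[10]=C('i')+1=4+1=5
L[11]='e': occ=1, LF[11]=C('e')+1=2+1=3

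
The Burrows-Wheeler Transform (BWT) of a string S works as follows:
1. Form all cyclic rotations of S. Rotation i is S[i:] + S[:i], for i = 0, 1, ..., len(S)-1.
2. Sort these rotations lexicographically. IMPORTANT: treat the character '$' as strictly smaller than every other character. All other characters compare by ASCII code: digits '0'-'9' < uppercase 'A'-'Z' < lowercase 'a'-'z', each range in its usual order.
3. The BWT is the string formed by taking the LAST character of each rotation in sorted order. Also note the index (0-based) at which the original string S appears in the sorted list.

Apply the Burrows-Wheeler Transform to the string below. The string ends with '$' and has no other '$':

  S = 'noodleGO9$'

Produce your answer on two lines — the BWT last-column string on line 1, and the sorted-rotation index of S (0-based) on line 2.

Answer: 9OeGold$on
7

Derivation:
All 10 rotations (rotation i = S[i:]+S[:i]):
  rot[0] = noodleGO9$
  rot[1] = oodleGO9$n
  rot[2] = odleGO9$no
  rot[3] = dleGO9$noo
  rot[4] = leGO9$nood
  rot[5] = eGO9$noodl
  rot[6] = GO9$noodle
  rot[7] = O9$noodleG
  rot[8] = 9$noodleGO
  rot[9] = $noodleGO9
Sorted (with $ < everything):
  sorted[0] = $noodleGO9  (last char: '9')
  sorted[1] = 9$noodleGO  (last char: 'O')
  sorted[2] = GO9$noodle  (last char: 'e')
  sorted[3] = O9$noodleG  (last char: 'G')
  sorted[4] = dleGO9$noo  (last char: 'o')
  sorted[5] = eGO9$noodl  (last char: 'l')
  sorted[6] = leGO9$nood  (last char: 'd')
  sorted[7] = noodleGO9$  (last char: '$')
  sorted[8] = odleGO9$no  (last char: 'o')
  sorted[9] = oodleGO9$n  (last char: 'n')
Last column: 9OeGold$on
Original string S is at sorted index 7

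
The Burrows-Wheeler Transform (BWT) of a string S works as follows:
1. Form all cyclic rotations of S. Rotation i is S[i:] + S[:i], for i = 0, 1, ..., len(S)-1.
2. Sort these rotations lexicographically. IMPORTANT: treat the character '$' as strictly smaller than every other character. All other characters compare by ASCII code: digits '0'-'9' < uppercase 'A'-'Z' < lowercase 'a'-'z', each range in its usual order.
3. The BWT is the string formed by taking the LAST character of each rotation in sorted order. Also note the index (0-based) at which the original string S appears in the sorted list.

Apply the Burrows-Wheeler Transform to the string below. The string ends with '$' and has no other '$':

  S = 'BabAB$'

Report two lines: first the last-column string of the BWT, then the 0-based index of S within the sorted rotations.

All 6 rotations (rotation i = S[i:]+S[:i]):
  rot[0] = BabAB$
  rot[1] = abAB$B
  rot[2] = bAB$Ba
  rot[3] = AB$Bab
  rot[4] = B$BabA
  rot[5] = $BabAB
Sorted (with $ < everything):
  sorted[0] = $BabAB  (last char: 'B')
  sorted[1] = AB$Bab  (last char: 'b')
  sorted[2] = B$BabA  (last char: 'A')
  sorted[3] = BabAB$  (last char: '$')
  sorted[4] = abAB$B  (last char: 'B')
  sorted[5] = bAB$Ba  (last char: 'a')
Last column: BbA$Ba
Original string S is at sorted index 3

Answer: BbA$Ba
3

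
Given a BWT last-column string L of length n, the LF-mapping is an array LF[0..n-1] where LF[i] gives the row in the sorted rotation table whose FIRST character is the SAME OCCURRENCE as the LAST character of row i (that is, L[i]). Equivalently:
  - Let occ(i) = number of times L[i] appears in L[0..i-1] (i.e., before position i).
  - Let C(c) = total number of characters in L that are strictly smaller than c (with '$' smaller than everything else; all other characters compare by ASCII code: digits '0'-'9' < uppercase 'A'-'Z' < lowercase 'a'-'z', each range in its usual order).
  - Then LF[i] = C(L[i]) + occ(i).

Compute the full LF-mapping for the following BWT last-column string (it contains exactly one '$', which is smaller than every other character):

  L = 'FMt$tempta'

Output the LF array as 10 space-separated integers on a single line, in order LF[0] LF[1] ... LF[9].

Char counts: '$':1, 'F':1, 'M':1, 'a':1, 'e':1, 'm':1, 'p':1, 't':3
C (first-col start): C('$')=0, C('F')=1, C('M')=2, C('a')=3, C('e')=4, C('m')=5, C('p')=6, C('t')=7
L[0]='F': occ=0, LF[0]=C('F')+0=1+0=1
L[1]='M': occ=0, LF[1]=C('M')+0=2+0=2
L[2]='t': occ=0, LF[2]=C('t')+0=7+0=7
L[3]='$': occ=0, LF[3]=C('$')+0=0+0=0
L[4]='t': occ=1, LF[4]=C('t')+1=7+1=8
L[5]='e': occ=0, LF[5]=C('e')+0=4+0=4
L[6]='m': occ=0, LF[6]=C('m')+0=5+0=5
L[7]='p': occ=0, LF[7]=C('p')+0=6+0=6
L[8]='t': occ=2, LF[8]=C('t')+2=7+2=9
L[9]='a': occ=0, LF[9]=C('a')+0=3+0=3

Answer: 1 2 7 0 8 4 5 6 9 3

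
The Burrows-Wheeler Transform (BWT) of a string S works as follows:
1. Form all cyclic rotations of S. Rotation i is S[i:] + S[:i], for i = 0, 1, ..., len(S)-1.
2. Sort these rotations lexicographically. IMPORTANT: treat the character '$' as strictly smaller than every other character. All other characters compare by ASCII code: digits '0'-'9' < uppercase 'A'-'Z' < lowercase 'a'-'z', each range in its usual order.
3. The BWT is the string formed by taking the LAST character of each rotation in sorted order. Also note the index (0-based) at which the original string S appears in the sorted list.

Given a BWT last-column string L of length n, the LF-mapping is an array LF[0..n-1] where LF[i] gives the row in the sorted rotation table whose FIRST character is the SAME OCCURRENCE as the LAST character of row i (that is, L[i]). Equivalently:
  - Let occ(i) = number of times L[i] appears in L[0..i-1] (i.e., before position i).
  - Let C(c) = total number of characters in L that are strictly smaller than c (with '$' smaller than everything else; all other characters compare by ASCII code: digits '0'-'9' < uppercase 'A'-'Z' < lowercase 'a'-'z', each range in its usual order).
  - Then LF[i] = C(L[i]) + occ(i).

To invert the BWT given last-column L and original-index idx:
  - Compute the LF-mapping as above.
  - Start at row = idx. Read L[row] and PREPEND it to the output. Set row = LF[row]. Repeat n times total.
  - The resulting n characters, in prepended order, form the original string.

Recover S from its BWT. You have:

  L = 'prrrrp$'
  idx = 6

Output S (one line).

Answer: rrprrp$

Derivation:
LF mapping: 1 3 4 5 6 2 0
Walk LF starting at row 6, prepending L[row]:
  step 1: row=6, L[6]='$', prepend. Next row=LF[6]=0
  step 2: row=0, L[0]='p', prepend. Next row=LF[0]=1
  step 3: row=1, L[1]='r', prepend. Next row=LF[1]=3
  step 4: row=3, L[3]='r', prepend. Next row=LF[3]=5
  step 5: row=5, L[5]='p', prepend. Next row=LF[5]=2
  step 6: row=2, L[2]='r', prepend. Next row=LF[2]=4
  step 7: row=4, L[4]='r', prepend. Next row=LF[4]=6
Reversed output: rrprrp$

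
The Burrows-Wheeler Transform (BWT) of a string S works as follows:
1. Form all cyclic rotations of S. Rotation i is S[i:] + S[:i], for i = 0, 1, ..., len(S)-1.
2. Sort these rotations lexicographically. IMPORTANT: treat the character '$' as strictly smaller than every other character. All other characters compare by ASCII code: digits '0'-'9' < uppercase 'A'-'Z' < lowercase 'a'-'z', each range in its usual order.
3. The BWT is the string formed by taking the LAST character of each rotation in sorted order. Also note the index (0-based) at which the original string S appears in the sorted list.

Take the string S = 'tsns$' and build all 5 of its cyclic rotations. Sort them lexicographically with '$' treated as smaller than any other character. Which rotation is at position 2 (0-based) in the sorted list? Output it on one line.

All 5 rotations (rotation i = S[i:]+S[:i]):
  rot[0] = tsns$
  rot[1] = sns$t
  rot[2] = ns$ts
  rot[3] = s$tsn
  rot[4] = $tsns
Sorted (with $ < everything):
  sorted[0] = $tsns
  sorted[1] = ns$ts
  sorted[2] = s$tsn
  sorted[3] = sns$t
  sorted[4] = tsns$
sorted[2] = s$tsn

Answer: s$tsn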